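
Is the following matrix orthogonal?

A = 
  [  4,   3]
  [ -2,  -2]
No

AᵀA = 
  [ 20,  16]
  [ 16,  13]
≠ I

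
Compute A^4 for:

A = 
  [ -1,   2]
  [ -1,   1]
A² = A·A:
A²[1,1] = (-1)(-1) + (2)(-1) = -1
A²[1,2] = (-1)(2) + (2)(1) = 0
A²[2,1] = (-1)(-1) + (1)(-1) = 0
A²[2,2] = (-1)(2) + (1)(1) = -1
A² = 
  [ -1,   0]
  [  0,  -1]

A^3 = A^2·A:
A^3[1,1] = (-1)(-1) + (0)(-1) = 1
A^3[1,2] = (-1)(2) + (0)(1) = -2
A^3[2,1] = (0)(-1) + (-1)(-1) = 1
A^3[2,2] = (0)(2) + (-1)(1) = -1
A^3 = 
  [  1,  -2]
  [  1,  -1]

A^4 = A^3·A:
A^4[1,1] = (1)(-1) + (-2)(-1) = 1
A^4[1,2] = (1)(2) + (-2)(1) = 0
A^4[2,1] = (1)(-1) + (-1)(-1) = 0
A^4[2,2] = (1)(2) + (-1)(1) = 1
A^4 = 
  [  1,   0]
  [  0,   1]

Therefore
A^4 = 
  [  1,   0]
  [  0,   1]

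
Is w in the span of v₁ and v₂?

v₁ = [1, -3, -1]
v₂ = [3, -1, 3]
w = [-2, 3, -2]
No

Form the augmented matrix and row-reduce:
[v₁|v₂|w] = 
  [  1,   3,  -2]
  [ -3,  -1,   3]
  [ -1,   3,  -2]
R2 → R2 + (3)·R1
R3 → R3 + (1)·R1
R3 → R3 - (3/4)·R2
REF = 
  [   1,    3,   -2]
  [   0,    8,   -3]
  [   0,    0, -7/4]

Row 3 reads [0 0 | -7/4], i.e. 0 = -7/4, so the system is inconsistent and w ∉ span{v₁, v₂}.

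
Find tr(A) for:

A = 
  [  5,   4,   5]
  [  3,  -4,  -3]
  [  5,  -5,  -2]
-1

tr(A) = 5 + -4 + -2 = -1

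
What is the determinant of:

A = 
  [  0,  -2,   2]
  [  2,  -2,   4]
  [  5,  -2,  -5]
-48

Cofactor expansion along row 1:
det(A) = (0)·((-2)(-5) - (4)(-2)) - (-2)·((2)(-5) - (4)(5)) + (2)·((2)(-2) - (-2)(5))
  = (0)(18) - (-2)(-30) + (2)(6)
  = -48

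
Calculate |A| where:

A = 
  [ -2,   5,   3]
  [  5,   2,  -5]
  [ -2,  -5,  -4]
153

Cofactor expansion along row 1:
det(A) = (-2)·((2)(-4) - (-5)(-5)) - (5)·((5)(-4) - (-5)(-2)) + (3)·((5)(-5) - (2)(-2))
  = (-2)(-33) - (5)(-30) + (3)(-21)
  = 153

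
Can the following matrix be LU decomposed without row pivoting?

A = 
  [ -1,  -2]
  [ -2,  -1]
Yes.
A[1,1] = -1 ≠ 0, so Gaussian elimination proceeds without a row swap: multiplier ℓ₂₁ = (-2)/(-1) = 2, and U[2,2] = -1 - (2)(-2) = 3.
L = 
  [  1,   0]
  [  2,   1]
U = 
  [ -1,  -2]
  [  0,   3]
Check row 2 of LU: [(2)(-1), (2)(-2) + 3] = [-2, -1] = row 2 of A ✓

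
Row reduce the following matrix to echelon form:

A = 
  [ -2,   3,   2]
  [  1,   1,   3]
Row operations:
R2 → R2 + (1/2)·R1

Resulting echelon form:
REF = 
  [ -2,   3,   2]
  [  0, 5/2,   4]

Rank = 2 (number of non-zero pivot rows).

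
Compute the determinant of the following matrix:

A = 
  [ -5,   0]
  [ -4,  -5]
25

For a 2×2 matrix, det = ad - bc = (-5)(-5) - (0)(-4) = 25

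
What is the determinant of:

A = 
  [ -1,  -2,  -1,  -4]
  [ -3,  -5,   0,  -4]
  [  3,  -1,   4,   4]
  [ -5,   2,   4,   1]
Cofactor expansion along row 1: det(A) = a₁₁M₁₁ - a₁₂M₁₂ + a₁₃M₁₃ - a₁₄M₁₄

M₁₁ = det[[-5, 0, -4]; [-1, 4, 4]; [2, 4, 1]]
  = (-5)·((4)(1) - (4)(4)) - (0)·((-1)(1) - (4)(2)) + (-4)·((-1)(4) - (4)(2))
  = (-5)(-12) - (0)(-9) + (-4)(-12)
  = 108
M₁₂ = det[[-3, 0, -4]; [3, 4, 4]; [-5, 4, 1]]
  = (-3)·((4)(1) - (4)(4)) - (0)·((3)(1) - (4)(-5)) + (-4)·((3)(4) - (4)(-5))
  = (-3)(-12) - (0)(23) + (-4)(32)
  = -92
M₁₃ = det[[-3, -5, -4]; [3, -1, 4]; [-5, 2, 1]]
  = (-3)·((-1)(1) - (4)(2)) - (-5)·((3)(1) - (4)(-5)) + (-4)·((3)(2) - (-1)(-5))
  = (-3)(-9) - (-5)(23) + (-4)(1)
  = 138
M₁₄ = det[[-3, -5, 0]; [3, -1, 4]; [-5, 2, 4]]
  = (-3)·((-1)(4) - (4)(2)) - (-5)·((3)(4) - (4)(-5)) + (0)·((3)(2) - (-1)(-5))
  = (-3)(-12) - (-5)(32) + (0)(1)
  = 196

det(A) = (-1)(108) - (-2)(-92) + (-1)(138) - (-4)(196) = 354

det(A) = 354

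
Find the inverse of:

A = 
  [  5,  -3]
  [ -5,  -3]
det(A) = (5)(-3) - (-3)(-5) = -30
For a 2×2 matrix, A⁻¹ = (1/det(A)) · [[d, -b], [-c, a]]
    = (-1/30) · [[-3, 3], [5, 5]]

A⁻¹ = 
  [ 1/10, -1/10]
  [ -1/6,  -1/6]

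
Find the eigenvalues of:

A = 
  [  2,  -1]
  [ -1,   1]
tr(A) = 3, det(A) = 1
Characteristic polynomial: λ² - tr(A)λ + det(A) = λ² - 3λ + 1
λ² - 3λ + 1 = 0  ⇒  λ = (3 ± √((-3)² - 4·(1)))/2 = (3 ± √(5))/2
  = (3 + √5)/2,  (3 - √5)/2

λ = (3 + √5)/2, (3 - √5)/2  (≈ 2.618, 0.382)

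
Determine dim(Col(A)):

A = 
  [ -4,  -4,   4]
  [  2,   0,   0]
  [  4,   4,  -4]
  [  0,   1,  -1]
dim(Col(A)) = 2

Row reduce:
R2 → R2 + (1/2)·R1
R3 → R3 + (1)·R1
R4 → R4 + (1/2)·R2
REF = 
  [ -4,  -4,   4]
  [  0,  -2,   2]
  [  0,   0,   0]
  [  0,   0,   0]
Pivot columns: 1, 2 → 2 pivots.
dim(Col(A)) = number of pivot columns = 2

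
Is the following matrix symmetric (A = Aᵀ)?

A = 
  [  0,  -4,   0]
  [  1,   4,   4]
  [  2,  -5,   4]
No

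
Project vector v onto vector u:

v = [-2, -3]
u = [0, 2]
v·u = (-2)(0) + (-3)(2) = -6
u·u = (0)² + (2)² = 4
proj_u(v) = (v·u / u·u) × u = (-6/4) × u = (-3/2) × u

proj_u(v) = [0, -3]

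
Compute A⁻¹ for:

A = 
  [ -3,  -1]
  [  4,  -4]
det(A) = (-3)(-4) - (-1)(4) = 16
For a 2×2 matrix, A⁻¹ = (1/det(A)) · [[d, -b], [-c, a]]
    = (1/16) · [[-4, 1], [-4, -3]]

A⁻¹ = 
  [ -1/4,  1/16]
  [ -1/4, -3/16]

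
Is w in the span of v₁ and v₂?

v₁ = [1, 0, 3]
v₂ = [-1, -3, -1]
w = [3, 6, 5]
Yes

Form the augmented matrix and row-reduce:
[v₁|v₂|w] = 
  [  1,  -1,   3]
  [  0,  -3,   6]
  [  3,  -1,   5]
R3 → R3 - (3)·R1
R3 → R3 + (2/3)·R2
REF = 
  [  1,  -1,   3]
  [  0,  -3,   6]
  [  0,   0,   0]

No row of the form [0 0 | nonzero], so the system is consistent. Back-substitution gives c₁ = 1, c₂ = -2: w = (1)·v₁ + (-2)·v₂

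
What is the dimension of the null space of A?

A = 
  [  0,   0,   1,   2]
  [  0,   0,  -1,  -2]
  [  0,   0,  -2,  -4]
nullity(A) = 3

Row reduce:
R2 → R2 + (1)·R1
R3 → R3 + (2)·R1
REF = 
  [  0,   0,   1,   2]
  [  0,   0,   0,   0]
  [  0,   0,   0,   0]
Pivot columns: 3 → 1 pivot.
rank(A) = 1, so nullity(A) = 4 - 1 = 3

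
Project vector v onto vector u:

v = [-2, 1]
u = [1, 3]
v·u = (-2)(1) + (1)(3) = 1
u·u = (1)² + (3)² = 10
proj_u(v) = (v·u / u·u) × u = (1/10) × u

proj_u(v) = [1/10, 3/10]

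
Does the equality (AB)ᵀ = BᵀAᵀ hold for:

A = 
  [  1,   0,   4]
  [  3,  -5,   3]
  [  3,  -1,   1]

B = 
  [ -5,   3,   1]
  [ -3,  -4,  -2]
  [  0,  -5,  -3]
Yes

(AB)ᵀ = 
  [ -5,   0, -12]
  [-17,  14,   8]
  [-11,   4,   2]

BᵀAᵀ = 
  [ -5,   0, -12]
  [-17,  14,   8]
  [-11,   4,   2]

Both sides are equal — this is the standard identity (AB)ᵀ = BᵀAᵀ, which holds for all A, B.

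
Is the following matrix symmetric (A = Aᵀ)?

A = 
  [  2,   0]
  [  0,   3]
Yes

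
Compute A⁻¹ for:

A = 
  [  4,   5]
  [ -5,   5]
det(A) = (4)(5) - (5)(-5) = 45
For a 2×2 matrix, A⁻¹ = (1/det(A)) · [[d, -b], [-c, a]]
    = (1/45) · [[5, -5], [5, 4]]

A⁻¹ = 
  [ 1/9, -1/9]
  [ 1/9, 4/45]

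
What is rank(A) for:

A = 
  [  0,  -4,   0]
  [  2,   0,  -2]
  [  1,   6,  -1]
rank(A) = 2

Row reduce:
Swap R1 ↔ R2
R3 → R3 - (1/2)·R1
R3 → R3 + (3/2)·R2
REF = 
  [  2,   0,  -2]
  [  0,  -4,   0]
  [  0,   0,   0]
Pivot columns: 1, 2 → 2 pivots.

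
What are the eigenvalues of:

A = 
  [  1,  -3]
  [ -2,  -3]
λ = -1 + √10, -1 - √10  (≈ 2.162, -4.162)

tr(A) = -2, det(A) = -9
Characteristic polynomial: λ² - tr(A)λ + det(A) = λ² + 2λ - 9
λ² + 2λ - 9 = 0  ⇒  λ = (-2 ± √((2)² - 4·(-9)))/2 = (-2 ± √(40))/2
  = -1 + √10,  -1 - √10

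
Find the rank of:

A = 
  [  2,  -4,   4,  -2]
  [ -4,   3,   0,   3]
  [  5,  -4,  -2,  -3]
rank(A) = 3

Row reduce:
R2 → R2 + (2)·R1
R3 → R3 - (5/2)·R1
R3 → R3 + (6/5)·R2
REF = 
  [    2,    -4,     4,    -2]
  [    0,    -5,     8,    -1]
  [    0,     0, -12/5,   4/5]
Pivot columns: 1, 2, 3 → 3 pivots.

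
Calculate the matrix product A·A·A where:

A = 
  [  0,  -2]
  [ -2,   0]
A^3 = 
  [  0,  -8]
  [ -8,   0]

A² = A·A:
A²[1,1] = (0)(0) + (-2)(-2) = 4
A²[1,2] = (0)(-2) + (-2)(0) = 0
A²[2,1] = (-2)(0) + (0)(-2) = 0
A²[2,2] = (-2)(-2) + (0)(0) = 4
A² = 
  [  4,   0]
  [  0,   4]

A^3 = A^2·A:
A^3[1,1] = (4)(0) + (0)(-2) = 0
A^3[1,2] = (4)(-2) + (0)(0) = -8
A^3[2,1] = (0)(0) + (4)(-2) = -8
A^3[2,2] = (0)(-2) + (4)(0) = 0
A^3 = 
  [  0,  -8]
  [ -8,   0]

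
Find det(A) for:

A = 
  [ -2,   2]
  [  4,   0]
-8

For a 2×2 matrix, det = ad - bc = (-2)(0) - (2)(4) = -8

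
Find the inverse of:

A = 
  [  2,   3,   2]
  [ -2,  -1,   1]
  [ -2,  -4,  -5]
det(A) = (2)·((-1)(-5) - (1)(-4)) - (3)·((-2)(-5) - (1)(-2)) + (2)·((-2)(-4) - (-1)(-2))
  = (2)(9) - (3)(12) + (2)(6)
  = -6
det(A) = -6 ≠ 0, so A is invertible.

Cofactors Cᵢⱼ = (-1)ⁱ⁺ʲ·Mᵢⱼ:
C = 
  [  9, -12,   6]
  [  7,  -6,   2]
  [  5,  -6,   4]

adj(A) = Cᵀ:
adj(A) = 
  [  9,   7,   5]
  [-12,  -6,  -6]
  [  6,   2,   4]

A⁻¹ = (-1/6) · adj(A):
A⁻¹ = 
  [-3/2, -7/6, -5/6]
  [   2,    1,    1]
  [  -1, -1/3, -2/3]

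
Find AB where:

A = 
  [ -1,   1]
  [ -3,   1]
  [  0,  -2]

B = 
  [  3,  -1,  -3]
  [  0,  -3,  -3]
AB = 
  [ -3,  -2,   0]
  [ -9,   0,   6]
  [  0,   6,   6]

A is 3×2 and B is 2×3, so AB is 3×3. Each entry is (row of A)·(column of B):
AB[1,1] = (-1)(3) + (1)(0) = -3
AB[1,2] = (-1)(-1) + (1)(-3) = -2
AB[1,3] = (-1)(-3) + (1)(-3) = 0
AB[2,1] = (-3)(3) + (1)(0) = -9
AB[2,2] = (-3)(-1) + (1)(-3) = 0
AB[2,3] = (-3)(-3) + (1)(-3) = 6
AB[3,1] = (0)(3) + (-2)(0) = 0
AB[3,2] = (0)(-1) + (-2)(-3) = 6
AB[3,3] = (0)(-3) + (-2)(-3) = 6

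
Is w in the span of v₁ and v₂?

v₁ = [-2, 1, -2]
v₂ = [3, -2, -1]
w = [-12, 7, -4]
Yes

Form the augmented matrix and row-reduce:
[v₁|v₂|w] = 
  [ -2,   3, -12]
  [  1,  -2,   7]
  [ -2,  -1,  -4]
R2 → R2 + (1/2)·R1
R3 → R3 - (1)·R1
R3 → R3 - (8)·R2
REF = 
  [  -2,    3,  -12]
  [   0, -1/2,    1]
  [   0,    0,    0]

No row of the form [0 0 | nonzero], so the system is consistent. Back-substitution gives c₁ = 3, c₂ = -2: w = (3)·v₁ + (-2)·v₂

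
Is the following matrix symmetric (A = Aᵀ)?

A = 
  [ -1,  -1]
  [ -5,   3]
No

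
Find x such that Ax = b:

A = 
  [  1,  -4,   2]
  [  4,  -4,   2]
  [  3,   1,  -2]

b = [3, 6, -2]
Row reduce the augmented matrix [A|b]:
R2 → R2 - (4)·R1
R3 → R3 - (3)·R1
R3 → R3 - (13/12)·R2
REF = 
  [   1,   -4,    2,    3]
  [   0,   12,   -6,   -6]
  [   0,    0, -3/2, -9/2]

Back-substitution:
x₃ = (-9/2) / (-3/2) = 3
x₂ = (-6 - (-6)(3)) / 12 = 1
x₁ = (3 - (-4)(1) - (2)(3)) / 1 = 1

x = [1, 1, 3]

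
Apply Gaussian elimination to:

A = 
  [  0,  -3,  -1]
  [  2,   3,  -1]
Row operations:
Swap R1 ↔ R2

Resulting echelon form:
REF = 
  [  2,   3,  -1]
  [  0,  -3,  -1]

Rank = 2 (number of non-zero pivot rows).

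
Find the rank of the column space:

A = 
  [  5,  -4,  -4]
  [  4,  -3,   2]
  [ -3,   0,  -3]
Row reduce:
R2 → R2 - (4/5)·R1
R3 → R3 + (3/5)·R1
R3 → R3 + (12)·R2
REF = 
  [   5,   -4,   -4]
  [   0,  1/5, 26/5]
  [   0,    0,   57]
Pivot columns: 1, 2, 3 → 3 pivots.
dim(Col(A)) = number of pivot columns = 3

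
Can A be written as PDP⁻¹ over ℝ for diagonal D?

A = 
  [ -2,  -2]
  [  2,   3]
Yes

tr(A) = 1, det(A) = -2
Characteristic polynomial: λ² - tr(A)λ + det(A) = λ² - λ - 2
λ² - λ - 2 = (λ + 1)(λ - 2)
Eigenvalues: 2, -1
λ=-1: alg. mult. = 1, geom. mult. = 2 - rank(A - (-1)I) = 2 - 1 = 1
λ=2: alg. mult. = 1, geom. mult. = 2 - rank(A - (2)I) = 2 - 1 = 1
Sum of geometric multiplicities equals n, so A has n independent eigenvectors.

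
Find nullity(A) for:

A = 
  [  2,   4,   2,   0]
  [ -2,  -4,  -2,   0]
nullity(A) = 3

Row reduce:
R2 → R2 + (1)·R1
REF = 
  [  2,   4,   2,   0]
  [  0,   0,   0,   0]
Pivot columns: 1 → 1 pivot.
rank(A) = 1, so nullity(A) = 4 - 1 = 3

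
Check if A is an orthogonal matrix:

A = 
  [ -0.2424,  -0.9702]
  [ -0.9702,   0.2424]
Yes

AᵀA = 
  [  1,   0]
  [  0,   1]
≈ I (equal to I up to the 4-dp rounding of the entries)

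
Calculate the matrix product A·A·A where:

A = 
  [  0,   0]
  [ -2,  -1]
A² = A·A:
A²[1,1] = (0)(0) + (0)(-2) = 0
A²[1,2] = (0)(0) + (0)(-1) = 0
A²[2,1] = (-2)(0) + (-1)(-2) = 2
A²[2,2] = (-2)(0) + (-1)(-1) = 1
A² = 
  [  0,   0]
  [  2,   1]

A^3 = A^2·A:
A^3[1,1] = (0)(0) + (0)(-2) = 0
A^3[1,2] = (0)(0) + (0)(-1) = 0
A^3[2,1] = (2)(0) + (1)(-2) = -2
A^3[2,2] = (2)(0) + (1)(-1) = -1
A^3 = 
  [  0,   0]
  [ -2,  -1]

Therefore
A^3 = 
  [  0,   0]
  [ -2,  -1]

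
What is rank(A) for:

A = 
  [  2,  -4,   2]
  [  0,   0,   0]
rank(A) = 1

Row reduce:
(no row operations needed)
REF = 
  [  2,  -4,   2]
  [  0,   0,   0]
Pivot columns: 1 → 1 pivot.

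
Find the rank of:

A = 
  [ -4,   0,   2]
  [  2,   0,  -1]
Row reduce:
R2 → R2 + (1/2)·R1
REF = 
  [ -4,   0,   2]
  [  0,   0,   0]
Pivot columns: 1 → 1 pivot.

rank(A) = 1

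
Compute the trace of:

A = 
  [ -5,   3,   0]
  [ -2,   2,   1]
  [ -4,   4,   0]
-3

tr(A) = -5 + 2 + 0 = -3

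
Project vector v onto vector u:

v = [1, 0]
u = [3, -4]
proj_u(v) = [9/25, -12/25]

v·u = (1)(3) + (0)(-4) = 3
u·u = (3)² + (-4)² = 25
proj_u(v) = (v·u / u·u) × u = (3/25) × u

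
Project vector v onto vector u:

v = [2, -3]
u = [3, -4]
v·u = (2)(3) + (-3)(-4) = 18
u·u = (3)² + (-4)² = 25
proj_u(v) = (v·u / u·u) × u = (18/25) × u

proj_u(v) = [54/25, -72/25]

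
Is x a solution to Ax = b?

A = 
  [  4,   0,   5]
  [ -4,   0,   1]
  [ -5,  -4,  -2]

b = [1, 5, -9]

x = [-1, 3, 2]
No

Ax = [6, 6, -11] ≠ b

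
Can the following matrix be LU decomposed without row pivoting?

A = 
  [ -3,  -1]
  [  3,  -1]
Yes.
A[1,1] = -3 ≠ 0, so Gaussian elimination proceeds without a row swap: multiplier ℓ₂₁ = (3)/(-3) = -1, and U[2,2] = -1 - (-1)(-1) = -2.
L = 
  [  1,   0]
  [ -1,   1]
U = 
  [ -3,  -1]
  [  0,  -2]
Check row 2 of LU: [(-1)(-3), (-1)(-1) + (-2)] = [3, -1] = row 2 of A ✓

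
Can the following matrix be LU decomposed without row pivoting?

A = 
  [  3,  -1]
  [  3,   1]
Yes.
A[1,1] = 3 ≠ 0, so Gaussian elimination proceeds without a row swap: multiplier ℓ₂₁ = (3)/(3) = 1, and U[2,2] = 1 - (1)(-1) = 2.
L = 
  [  1,   0]
  [  1,   1]
U = 
  [  3,  -1]
  [  0,   2]
Check row 2 of LU: [(1)(3), (1)(-1) + 2] = [3, 1] = row 2 of A ✓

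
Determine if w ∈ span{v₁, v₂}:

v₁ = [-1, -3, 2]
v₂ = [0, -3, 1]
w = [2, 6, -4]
Yes

Form the augmented matrix and row-reduce:
[v₁|v₂|w] = 
  [ -1,   0,   2]
  [ -3,  -3,   6]
  [  2,   1,  -4]
R2 → R2 - (3)·R1
R3 → R3 + (2)·R1
R3 → R3 + (1/3)·R2
REF = 
  [ -1,   0,   2]
  [  0,  -3,   0]
  [  0,   0,   0]

No row of the form [0 0 | nonzero], so the system is consistent. Back-substitution gives c₁ = -2, c₂ = 0: w = (-2)·v₁ + (0)·v₂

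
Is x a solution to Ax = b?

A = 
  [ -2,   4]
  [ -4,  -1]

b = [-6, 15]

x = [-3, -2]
No

Ax = [-2, 14] ≠ b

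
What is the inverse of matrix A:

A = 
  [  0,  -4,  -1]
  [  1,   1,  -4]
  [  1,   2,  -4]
det(A) = (0)·((1)(-4) - (-4)(2)) - (-4)·((1)(-4) - (-4)(1)) + (-1)·((1)(2) - (1)(1))
  = (0)(4) - (-4)(0) + (-1)(1)
  = -1
det(A) = -1 ≠ 0, so A is invertible.

Cofactors Cᵢⱼ = (-1)ⁱ⁺ʲ·Mᵢⱼ:
C = 
  [  4,   0,   1]
  [-18,   1,  -4]
  [ 17,  -1,   4]

adj(A) = Cᵀ:
adj(A) = 
  [  4, -18,  17]
  [  0,   1,  -1]
  [  1,  -4,   4]

A⁻¹ = (-1) · adj(A):
A⁻¹ = 
  [ -4,  18, -17]
  [  0,  -1,   1]
  [ -1,   4,  -4]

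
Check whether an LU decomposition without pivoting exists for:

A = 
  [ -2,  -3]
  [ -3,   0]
Yes.
A[1,1] = -2 ≠ 0, so Gaussian elimination proceeds without a row swap: multiplier ℓ₂₁ = (-3)/(-2) = 3/2, and U[2,2] = 0 - (3/2)(-3) = 9/2.
L = 
  [  1,   0]
  [3/2,   1]
U = 
  [ -2,  -3]
  [  0, 9/2]
Check row 2 of LU: [(3/2)(-2), (3/2)(-3) + (9/2)] = [-3, 0] = row 2 of A ✓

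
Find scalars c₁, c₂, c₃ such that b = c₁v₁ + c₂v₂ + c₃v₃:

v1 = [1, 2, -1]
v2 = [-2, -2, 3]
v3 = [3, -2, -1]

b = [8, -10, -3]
c1 = -3, c2 = -1, c3 = 3

b = -3·v1 + -1·v2 + 3·v3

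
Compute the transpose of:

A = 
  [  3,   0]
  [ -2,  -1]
Aᵀ = 
  [  3,  -2]
  [  0,  -1]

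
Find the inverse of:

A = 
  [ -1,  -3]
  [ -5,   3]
det(A) = (-1)(3) - (-3)(-5) = -18
For a 2×2 matrix, A⁻¹ = (1/det(A)) · [[d, -b], [-c, a]]
    = (-1/18) · [[3, 3], [5, -1]]

A⁻¹ = 
  [ -1/6,  -1/6]
  [-5/18,  1/18]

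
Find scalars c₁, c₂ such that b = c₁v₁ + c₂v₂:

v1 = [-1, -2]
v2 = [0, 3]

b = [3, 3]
c1 = -3, c2 = -1

b = -3·v1 + -1·v2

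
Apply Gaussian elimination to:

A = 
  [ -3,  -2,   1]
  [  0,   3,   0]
Row operations:
No row operations needed (already in echelon form).

Resulting echelon form:
REF = 
  [ -3,  -2,   1]
  [  0,   3,   0]

Rank = 2 (number of non-zero pivot rows).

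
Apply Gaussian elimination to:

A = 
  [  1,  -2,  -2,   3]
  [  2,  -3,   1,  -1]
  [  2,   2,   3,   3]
Row operations:
R2 → R2 - (2)·R1
R3 → R3 - (2)·R1
R3 → R3 - (6)·R2

Resulting echelon form:
REF = 
  [  1,  -2,  -2,   3]
  [  0,   1,   5,  -7]
  [  0,   0, -23,  39]

Rank = 3 (number of non-zero pivot rows).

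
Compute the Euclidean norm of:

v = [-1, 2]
2.236

||v||₂ = √((-1)² + (2)²) = √5 = 2.236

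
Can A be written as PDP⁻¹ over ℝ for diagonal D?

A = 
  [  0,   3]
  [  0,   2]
Yes

tr(A) = 2, det(A) = 0
Characteristic polynomial: λ² - tr(A)λ + det(A) = λ² - 2λ
λ² - 2λ = λ(λ - 2)
Eigenvalues: 2, 0
λ=0: alg. mult. = 1, geom. mult. = 2 - rank(A - (0)I) = 2 - 1 = 1
λ=2: alg. mult. = 1, geom. mult. = 2 - rank(A - (2)I) = 2 - 1 = 1
Sum of geometric multiplicities equals n, so A has n independent eigenvectors.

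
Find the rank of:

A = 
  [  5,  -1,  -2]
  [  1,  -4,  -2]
rank(A) = 2

Row reduce:
R2 → R2 - (1/5)·R1
REF = 
  [    5,    -1,    -2]
  [    0, -19/5,  -8/5]
Pivot columns: 1, 2 → 2 pivots.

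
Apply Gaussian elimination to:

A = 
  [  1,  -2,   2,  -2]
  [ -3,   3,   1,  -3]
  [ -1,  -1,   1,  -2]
Row operations:
R2 → R2 + (3)·R1
R3 → R3 + (1)·R1
R3 → R3 - (1)·R2

Resulting echelon form:
REF = 
  [  1,  -2,   2,  -2]
  [  0,  -3,   7,  -9]
  [  0,   0,  -4,   5]

Rank = 3 (number of non-zero pivot rows).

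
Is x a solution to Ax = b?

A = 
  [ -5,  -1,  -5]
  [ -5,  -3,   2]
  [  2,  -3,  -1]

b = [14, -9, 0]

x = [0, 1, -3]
Yes

Ax = [14, -9, 0] = b ✓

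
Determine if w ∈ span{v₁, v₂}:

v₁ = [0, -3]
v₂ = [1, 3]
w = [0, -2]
Yes

Form the augmented matrix and row-reduce:
[v₁|v₂|w] = 
  [  0,   1,   0]
  [ -3,   3,  -2]
Swap R1 ↔ R2
REF = 
  [ -3,   3,  -2]
  [  0,   1,   0]

No row of the form [0 0 | nonzero], so the system is consistent. Back-substitution gives c₁ = 2/3, c₂ = 0: w = (2/3)·v₁ + (0)·v₂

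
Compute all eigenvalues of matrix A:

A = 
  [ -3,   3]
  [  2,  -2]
λ = 0, -5

tr(A) = -5, det(A) = 0
Characteristic polynomial: λ² - tr(A)λ + det(A) = λ² + 5λ
λ² + 5λ = λ(λ + 5)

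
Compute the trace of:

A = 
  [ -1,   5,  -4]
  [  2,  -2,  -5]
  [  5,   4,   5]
2

tr(A) = -1 + -2 + 5 = 2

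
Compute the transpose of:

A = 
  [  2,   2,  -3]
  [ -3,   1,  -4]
Aᵀ = 
  [  2,  -3]
  [  2,   1]
  [ -3,  -4]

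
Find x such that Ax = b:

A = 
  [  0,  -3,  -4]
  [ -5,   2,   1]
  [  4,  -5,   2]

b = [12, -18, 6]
x = [3, 0, -3]

Row reduce the augmented matrix [A|b]:
Swap R1 ↔ R2
R3 → R3 + (4/5)·R1
R3 → R3 - (17/15)·R2
REF = 
  [  -5,    2,    1,  -18]
  [   0,   -3,   -4,   12]
  [   0,    0, 22/3,  -22]

Back-substitution:
x₃ = (-22) / (22/3) = -3
x₂ = (12 - (-4)(-3)) / (-3) = 0
x₁ = (-18 - (2)(0) - (1)(-3)) / (-5) = 3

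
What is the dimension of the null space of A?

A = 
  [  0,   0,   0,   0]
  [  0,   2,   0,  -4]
nullity(A) = 3

Row reduce:
Swap R1 ↔ R2
REF = 
  [  0,   2,   0,  -4]
  [  0,   0,   0,   0]
Pivot columns: 2 → 1 pivot.
rank(A) = 1, so nullity(A) = 4 - 1 = 3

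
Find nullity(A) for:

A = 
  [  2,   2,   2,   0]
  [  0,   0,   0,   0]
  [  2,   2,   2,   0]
nullity(A) = 3

Row reduce:
R3 → R3 - (1)·R1
REF = 
  [  2,   2,   2,   0]
  [  0,   0,   0,   0]
  [  0,   0,   0,   0]
Pivot columns: 1 → 1 pivot.
rank(A) = 1, so nullity(A) = 4 - 1 = 3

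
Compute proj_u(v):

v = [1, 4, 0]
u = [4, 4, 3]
v·u = (1)(4) + (4)(4) + (0)(3) = 20
u·u = (4)² + (4)² + (3)² = 41
proj_u(v) = (v·u / u·u) × u = (20/41) × u

proj_u(v) = [80/41, 80/41, 60/41]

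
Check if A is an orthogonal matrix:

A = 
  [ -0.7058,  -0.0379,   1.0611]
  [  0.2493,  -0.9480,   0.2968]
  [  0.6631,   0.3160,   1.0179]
No

AᵀA = 
  [  1,   0,   0]
  [  0,   1,   0.0001]
  [  0,   0.0001,   2.2501]
≠ I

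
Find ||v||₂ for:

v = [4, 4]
5.657

||v||₂ = √((4)² + (4)²) = √32 = 5.657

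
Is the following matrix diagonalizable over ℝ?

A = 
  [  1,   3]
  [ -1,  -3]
Yes

tr(A) = -2, det(A) = 0
Characteristic polynomial: λ² - tr(A)λ + det(A) = λ² + 2λ
λ² + 2λ = λ(λ + 2)
Eigenvalues: 0, -2
λ=-2: alg. mult. = 1, geom. mult. = 2 - rank(A - (-2)I) = 2 - 1 = 1
λ=0: alg. mult. = 1, geom. mult. = 2 - rank(A - (0)I) = 2 - 1 = 1
Sum of geometric multiplicities equals n, so A has n independent eigenvectors.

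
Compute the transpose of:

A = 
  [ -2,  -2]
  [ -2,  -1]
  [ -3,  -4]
Aᵀ = 
  [ -2,  -2,  -3]
  [ -2,  -1,  -4]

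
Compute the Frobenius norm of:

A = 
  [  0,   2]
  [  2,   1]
||A||_F = 3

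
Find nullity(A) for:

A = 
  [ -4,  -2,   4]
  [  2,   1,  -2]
nullity(A) = 2

Row reduce:
R2 → R2 + (1/2)·R1
REF = 
  [ -4,  -2,   4]
  [  0,   0,   0]
Pivot columns: 1 → 1 pivot.
rank(A) = 1, so nullity(A) = 3 - 1 = 2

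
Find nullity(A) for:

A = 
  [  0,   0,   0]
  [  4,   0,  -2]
nullity(A) = 2

Row reduce:
Swap R1 ↔ R2
REF = 
  [  4,   0,  -2]
  [  0,   0,   0]
Pivot columns: 1 → 1 pivot.
rank(A) = 1, so nullity(A) = 3 - 1 = 2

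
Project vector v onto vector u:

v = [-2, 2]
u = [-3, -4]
proj_u(v) = [6/25, 8/25]

v·u = (-2)(-3) + (2)(-4) = -2
u·u = (-3)² + (-4)² = 25
proj_u(v) = (v·u / u·u) × u = (-2/25) × u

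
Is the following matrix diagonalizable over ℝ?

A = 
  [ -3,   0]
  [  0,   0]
Yes

tr(A) = -3, det(A) = 0
Characteristic polynomial: λ² - tr(A)λ + det(A) = λ² + 3λ
λ² + 3λ = λ(λ + 3)
Eigenvalues: 0, -3
λ=-3: alg. mult. = 1, geom. mult. = 2 - rank(A - (-3)I) = 2 - 1 = 1
λ=0: alg. mult. = 1, geom. mult. = 2 - rank(A - (0)I) = 2 - 1 = 1
Sum of geometric multiplicities equals n, so A has n independent eigenvectors.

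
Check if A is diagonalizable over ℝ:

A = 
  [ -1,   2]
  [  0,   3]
Yes

tr(A) = 2, det(A) = -3
Characteristic polynomial: λ² - tr(A)λ + det(A) = λ² - 2λ - 3
λ² - 2λ - 3 = (λ + 1)(λ - 3)
Eigenvalues: 3, -1
λ=-1: alg. mult. = 1, geom. mult. = 2 - rank(A - (-1)I) = 2 - 1 = 1
λ=3: alg. mult. = 1, geom. mult. = 2 - rank(A - (3)I) = 2 - 1 = 1
Sum of geometric multiplicities equals n, so A has n independent eigenvectors.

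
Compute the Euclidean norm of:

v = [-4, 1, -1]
4.243

||v||₂ = √((-4)² + (1)² + (-1)²) = √18 = 4.243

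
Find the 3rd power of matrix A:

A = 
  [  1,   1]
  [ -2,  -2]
A² = A·A:
A²[1,1] = (1)(1) + (1)(-2) = -1
A²[1,2] = (1)(1) + (1)(-2) = -1
A²[2,1] = (-2)(1) + (-2)(-2) = 2
A²[2,2] = (-2)(1) + (-2)(-2) = 2
A² = 
  [ -1,  -1]
  [  2,   2]

A^3 = A^2·A:
A^3[1,1] = (-1)(1) + (-1)(-2) = 1
A^3[1,2] = (-1)(1) + (-1)(-2) = 1
A^3[2,1] = (2)(1) + (2)(-2) = -2
A^3[2,2] = (2)(1) + (2)(-2) = -2
A^3 = 
  [  1,   1]
  [ -2,  -2]

Therefore
A^3 = 
  [  1,   1]
  [ -2,  -2]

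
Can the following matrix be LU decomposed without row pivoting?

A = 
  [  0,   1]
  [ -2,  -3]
No.
A[1,1] = 0 but A[2,1] = -2 ≠ 0. Any LU with L unit lower triangular has (LU)[1,1] = U[1,1] and (LU)[2,1] = L[2,1]·U[1,1]; matching A forces U[1,1] = 0, which then forces (LU)[2,1] = 0 ≠ -2. A row swap (pivoting) is required.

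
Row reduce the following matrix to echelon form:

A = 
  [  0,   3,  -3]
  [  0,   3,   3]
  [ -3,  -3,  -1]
Row operations:
Swap R1 ↔ R3
R3 → R3 - (1)·R2

Resulting echelon form:
REF = 
  [ -3,  -3,  -1]
  [  0,   3,   3]
  [  0,   0,  -6]

Rank = 3 (number of non-zero pivot rows).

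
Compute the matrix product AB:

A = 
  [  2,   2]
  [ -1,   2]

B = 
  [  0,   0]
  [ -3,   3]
AB = 
  [ -6,   6]
  [ -6,   6]

A is 2×2 and B is 2×2, so AB is 2×2. Each entry is (row of A)·(column of B):
AB[1,1] = (2)(0) + (2)(-3) = -6
AB[1,2] = (2)(0) + (2)(3) = 6
AB[2,1] = (-1)(0) + (2)(-3) = -6
AB[2,2] = (-1)(0) + (2)(3) = 6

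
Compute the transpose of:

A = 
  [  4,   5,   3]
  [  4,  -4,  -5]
Aᵀ = 
  [  4,   4]
  [  5,  -4]
  [  3,  -5]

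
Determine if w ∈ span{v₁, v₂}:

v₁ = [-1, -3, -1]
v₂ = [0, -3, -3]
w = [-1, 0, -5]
No

Form the augmented matrix and row-reduce:
[v₁|v₂|w] = 
  [ -1,   0,  -1]
  [ -3,  -3,   0]
  [ -1,  -3,  -5]
R2 → R2 - (3)·R1
R3 → R3 - (1)·R1
R3 → R3 - (1)·R2
REF = 
  [ -1,   0,  -1]
  [  0,  -3,   3]
  [  0,   0,  -7]

Row 3 reads [0 0 | -7], i.e. 0 = -7, so the system is inconsistent and w ∉ span{v₁, v₂}.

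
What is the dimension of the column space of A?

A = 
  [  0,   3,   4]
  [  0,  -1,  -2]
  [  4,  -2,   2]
dim(Col(A)) = 3

Row reduce:
Swap R1 ↔ R3
R3 → R3 + (3)·R2
REF = 
  [  4,  -2,   2]
  [  0,  -1,  -2]
  [  0,   0,  -2]
Pivot columns: 1, 2, 3 → 3 pivots.
dim(Col(A)) = number of pivot columns = 3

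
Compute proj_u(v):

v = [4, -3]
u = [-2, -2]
v·u = (4)(-2) + (-3)(-2) = -2
u·u = (-2)² + (-2)² = 8
proj_u(v) = (v·u / u·u) × u = (-2/8) × u = (-1/4) × u

proj_u(v) = [1/2, 1/2]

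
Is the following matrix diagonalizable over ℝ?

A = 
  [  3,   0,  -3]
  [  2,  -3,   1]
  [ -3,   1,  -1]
Yes

Characteristic polynomial: det(λI - A) = λ³ + λ² - 19λ - 27
By the rational root theorem any rational root is an integer dividing 27; none of those is a root, so p(λ) has no rational roots and hence (being an irreducible cubic) no repeated roots.
Discriminant of the cubic: Δ = 17456
Δ > 0 ⇒ three distinct real eigenvalues: λ ≈ -4.046, -1.476, 4.522
Three distinct real eigenvalues, so A has 3 independent eigenvectors.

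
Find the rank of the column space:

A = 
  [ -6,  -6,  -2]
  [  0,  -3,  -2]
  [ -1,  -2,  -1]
dim(Col(A)) = 2

Row reduce:
R3 → R3 - (1/6)·R1
R3 → R3 - (1/3)·R2
REF = 
  [ -6,  -6,  -2]
  [  0,  -3,  -2]
  [  0,   0,   0]
Pivot columns: 1, 2 → 2 pivots.
dim(Col(A)) = number of pivot columns = 2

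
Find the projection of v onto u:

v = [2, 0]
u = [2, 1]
proj_u(v) = [8/5, 4/5]

v·u = (2)(2) + (0)(1) = 4
u·u = (2)² + (1)² = 5
proj_u(v) = (v·u / u·u) × u = (4/5) × u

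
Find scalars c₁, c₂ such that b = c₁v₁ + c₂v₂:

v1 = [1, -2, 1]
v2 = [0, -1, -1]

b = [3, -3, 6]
c1 = 3, c2 = -3

b = 3·v1 + -3·v2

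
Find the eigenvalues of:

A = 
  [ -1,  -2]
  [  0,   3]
λ = 3, -1

tr(A) = 2, det(A) = -3
Characteristic polynomial: λ² - tr(A)λ + det(A) = λ² - 2λ - 3
λ² - 2λ - 3 = (λ + 1)(λ - 3)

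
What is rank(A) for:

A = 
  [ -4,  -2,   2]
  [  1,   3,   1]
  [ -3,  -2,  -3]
Row reduce:
R2 → R2 + (1/4)·R1
R3 → R3 - (3/4)·R1
R3 → R3 + (1/5)·R2
REF = 
  [   -4,    -2,     2]
  [    0,   5/2,   3/2]
  [    0,     0, -21/5]
Pivot columns: 1, 2, 3 → 3 pivots.

rank(A) = 3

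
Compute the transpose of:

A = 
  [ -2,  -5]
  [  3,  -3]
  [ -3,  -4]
Aᵀ = 
  [ -2,   3,  -3]
  [ -5,  -3,  -4]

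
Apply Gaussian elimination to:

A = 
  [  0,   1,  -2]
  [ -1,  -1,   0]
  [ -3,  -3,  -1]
Row operations:
Swap R1 ↔ R2
R3 → R3 - (3)·R1

Resulting echelon form:
REF = 
  [ -1,  -1,   0]
  [  0,   1,  -2]
  [  0,   0,  -1]

Rank = 3 (number of non-zero pivot rows).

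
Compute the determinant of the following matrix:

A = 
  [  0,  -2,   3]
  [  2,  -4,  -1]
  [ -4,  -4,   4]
-64

Cofactor expansion along row 1:
det(A) = (0)·((-4)(4) - (-1)(-4)) - (-2)·((2)(4) - (-1)(-4)) + (3)·((2)(-4) - (-4)(-4))
  = (0)(-20) - (-2)(4) + (3)(-24)
  = -64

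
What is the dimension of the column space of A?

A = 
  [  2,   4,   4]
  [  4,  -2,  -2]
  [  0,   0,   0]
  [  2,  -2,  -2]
Row reduce:
R2 → R2 - (2)·R1
R4 → R4 - (1)·R1
R4 → R4 - (3/5)·R2
REF = 
  [  2,   4,   4]
  [  0, -10, -10]
  [  0,   0,   0]
  [  0,   0,   0]
Pivot columns: 1, 2 → 2 pivots.
dim(Col(A)) = number of pivot columns = 2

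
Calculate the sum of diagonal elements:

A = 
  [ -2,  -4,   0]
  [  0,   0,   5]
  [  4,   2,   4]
2

tr(A) = -2 + 0 + 4 = 2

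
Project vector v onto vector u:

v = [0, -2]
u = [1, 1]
v·u = (0)(1) + (-2)(1) = -2
u·u = (1)² + (1)² = 2
proj_u(v) = (v·u / u·u) × u = (-2/2) × u = (-1) × u

proj_u(v) = [-1, -1]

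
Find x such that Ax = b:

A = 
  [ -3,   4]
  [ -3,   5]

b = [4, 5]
Row reduce the augmented matrix [A|b]:
R2 → R2 - (1)·R1
REF = 
  [ -3,   4,   4]
  [  0,   1,   1]

Back-substitution:
x₂ = 1 / 1 = 1
x₁ = (4 - (4)(1)) / (-3) = 0

x = [0, 1]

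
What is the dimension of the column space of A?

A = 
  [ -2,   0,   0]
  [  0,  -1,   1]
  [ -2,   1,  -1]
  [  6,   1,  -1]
dim(Col(A)) = 2

Row reduce:
R3 → R3 - (1)·R1
R4 → R4 + (3)·R1
R3 → R3 + (1)·R2
R4 → R4 + (1)·R2
REF = 
  [ -2,   0,   0]
  [  0,  -1,   1]
  [  0,   0,   0]
  [  0,   0,   0]
Pivot columns: 1, 2 → 2 pivots.
dim(Col(A)) = number of pivot columns = 2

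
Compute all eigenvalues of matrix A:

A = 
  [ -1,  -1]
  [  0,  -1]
λ = -1, -1

tr(A) = -2, det(A) = 1
Characteristic polynomial: λ² - tr(A)λ + det(A) = λ² + 2λ + 1
λ² + 2λ + 1 = (λ + 1)²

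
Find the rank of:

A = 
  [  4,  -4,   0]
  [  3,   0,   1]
rank(A) = 2

Row reduce:
R2 → R2 - (3/4)·R1
REF = 
  [  4,  -4,   0]
  [  0,   3,   1]
Pivot columns: 1, 2 → 2 pivots.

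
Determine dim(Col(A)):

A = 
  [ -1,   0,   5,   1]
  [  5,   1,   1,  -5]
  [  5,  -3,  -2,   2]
dim(Col(A)) = 3

Row reduce:
R2 → R2 + (5)·R1
R3 → R3 + (5)·R1
R3 → R3 + (3)·R2
REF = 
  [ -1,   0,   5,   1]
  [  0,   1,  26,   0]
  [  0,   0, 101,   7]
Pivot columns: 1, 2, 3 → 3 pivots.
dim(Col(A)) = number of pivot columns = 3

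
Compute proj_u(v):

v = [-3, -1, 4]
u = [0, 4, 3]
proj_u(v) = [0, 32/25, 24/25]

v·u = (-3)(0) + (-1)(4) + (4)(3) = 8
u·u = (0)² + (4)² + (3)² = 25
proj_u(v) = (v·u / u·u) × u = (8/25) × u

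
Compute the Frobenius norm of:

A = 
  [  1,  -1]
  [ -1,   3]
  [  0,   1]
||A||_F = 3.606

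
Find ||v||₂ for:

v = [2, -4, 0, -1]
4.583

||v||₂ = √((2)² + (-4)² + (0)² + (-1)²) = √21 = 4.583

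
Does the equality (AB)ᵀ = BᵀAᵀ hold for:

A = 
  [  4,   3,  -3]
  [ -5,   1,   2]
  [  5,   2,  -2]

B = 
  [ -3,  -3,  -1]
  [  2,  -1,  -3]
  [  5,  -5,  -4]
Yes

(AB)ᵀ = 
  [-21,  27, -21]
  [  0,   4,  -7]
  [ -1,  -6,  -3]

BᵀAᵀ = 
  [-21,  27, -21]
  [  0,   4,  -7]
  [ -1,  -6,  -3]

Both sides are equal — this is the standard identity (AB)ᵀ = BᵀAᵀ, which holds for all A, B.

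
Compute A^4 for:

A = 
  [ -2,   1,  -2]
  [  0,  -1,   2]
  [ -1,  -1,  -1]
A^4 = 
  [ 62,   3,  60]
  [-22,  -1, -16]
  [ 19,  -3,  21]

A² = A·A:
A²[1,1] = (-2)(-2) + (1)(0) + (-2)(-1) = 6
A²[1,2] = (-2)(1) + (1)(-1) + (-2)(-1) = -1
A²[1,3] = (-2)(-2) + (1)(2) + (-2)(-1) = 8
A²[2,1] = (0)(-2) + (-1)(0) + (2)(-1) = -2
A²[2,2] = (0)(1) + (-1)(-1) + (2)(-1) = -1
A²[2,3] = (0)(-2) + (-1)(2) + (2)(-1) = -4
A²[3,1] = (-1)(-2) + (-1)(0) + (-1)(-1) = 3
A²[3,2] = (-1)(1) + (-1)(-1) + (-1)(-1) = 1
A²[3,3] = (-1)(-2) + (-1)(2) + (-1)(-1) = 1
A² = 
  [  6,  -1,   8]
  [ -2,  -1,  -4]
  [  3,   1,   1]

A^3 = A^2·A:
A^3[1,1] = (6)(-2) + (-1)(0) + (8)(-1) = -20
A^3[1,2] = (6)(1) + (-1)(-1) + (8)(-1) = -1
A^3[1,3] = (6)(-2) + (-1)(2) + (8)(-1) = -22
A^3[2,1] = (-2)(-2) + (-1)(0) + (-4)(-1) = 8
A^3[2,2] = (-2)(1) + (-1)(-1) + (-4)(-1) = 3
A^3[2,3] = (-2)(-2) + (-1)(2) + (-4)(-1) = 6
A^3[3,1] = (3)(-2) + (1)(0) + (1)(-1) = -7
A^3[3,2] = (3)(1) + (1)(-1) + (1)(-1) = 1
A^3[3,3] = (3)(-2) + (1)(2) + (1)(-1) = -5
A^3 = 
  [-20,  -1, -22]
  [  8,   3,   6]
  [ -7,   1,  -5]

A^4 = A^3·A:
A^4[1,1] = (-20)(-2) + (-1)(0) + (-22)(-1) = 62
A^4[1,2] = (-20)(1) + (-1)(-1) + (-22)(-1) = 3
A^4[1,3] = (-20)(-2) + (-1)(2) + (-22)(-1) = 60
A^4[2,1] = (8)(-2) + (3)(0) + (6)(-1) = -22
A^4[2,2] = (8)(1) + (3)(-1) + (6)(-1) = -1
A^4[2,3] = (8)(-2) + (3)(2) + (6)(-1) = -16
A^4[3,1] = (-7)(-2) + (1)(0) + (-5)(-1) = 19
A^4[3,2] = (-7)(1) + (1)(-1) + (-5)(-1) = -3
A^4[3,3] = (-7)(-2) + (1)(2) + (-5)(-1) = 21
A^4 = 
  [ 62,   3,  60]
  [-22,  -1, -16]
  [ 19,  -3,  21]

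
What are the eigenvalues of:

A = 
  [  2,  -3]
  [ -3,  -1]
λ = (1 + 3√5)/2, (1 - 3√5)/2  (≈ 3.854, -2.854)

tr(A) = 1, det(A) = -11
Characteristic polynomial: λ² - tr(A)λ + det(A) = λ² - λ - 11
λ² - λ - 11 = 0  ⇒  λ = (1 ± √((-1)² - 4·(-11)))/2 = (1 ± √(45))/2
  = (1 + 3√5)/2,  (1 - 3√5)/2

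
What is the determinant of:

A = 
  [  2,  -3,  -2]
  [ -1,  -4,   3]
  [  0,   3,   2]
Cofactor expansion along row 1:
det(A) = (2)·((-4)(2) - (3)(3)) - (-3)·((-1)(2) - (3)(0)) + (-2)·((-1)(3) - (-4)(0))
  = (2)(-17) - (-3)(-2) + (-2)(-3)
  = -34

det(A) = -34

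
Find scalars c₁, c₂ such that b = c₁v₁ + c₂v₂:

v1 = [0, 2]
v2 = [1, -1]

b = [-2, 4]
c1 = 1, c2 = -2

b = 1·v1 + -2·v2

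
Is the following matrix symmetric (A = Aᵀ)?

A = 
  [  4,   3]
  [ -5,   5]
No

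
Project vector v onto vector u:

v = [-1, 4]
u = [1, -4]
v·u = (-1)(1) + (4)(-4) = -17
u·u = (1)² + (-4)² = 17
proj_u(v) = (v·u / u·u) × u = (-17/17) × u = (-1) × u

proj_u(v) = [-1, 4]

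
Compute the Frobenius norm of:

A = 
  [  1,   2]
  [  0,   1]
||A||_F = 2.449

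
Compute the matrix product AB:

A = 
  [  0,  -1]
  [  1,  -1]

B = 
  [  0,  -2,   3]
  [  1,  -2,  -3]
AB = 
  [ -1,   2,   3]
  [ -1,   0,   6]

A is 2×2 and B is 2×3, so AB is 2×3. Each entry is (row of A)·(column of B):
AB[1,1] = (0)(0) + (-1)(1) = -1
AB[1,2] = (0)(-2) + (-1)(-2) = 2
AB[1,3] = (0)(3) + (-1)(-3) = 3
AB[2,1] = (1)(0) + (-1)(1) = -1
AB[2,2] = (1)(-2) + (-1)(-2) = 0
AB[2,3] = (1)(3) + (-1)(-3) = 6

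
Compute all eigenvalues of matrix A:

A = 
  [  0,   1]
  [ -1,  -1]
tr(A) = -1, det(A) = 1
Characteristic polynomial: λ² - tr(A)λ + det(A) = λ² + λ + 1
λ² + λ + 1 = 0  ⇒  λ = (-1 ± √((1)² - 4·(1)))/2 = (-1 ± √(-3))/2
  = (-1 + i√3)/2,  (-1 - i√3)/2

λ = (-1 + i√3)/2, (-1 - i√3)/2  (≈ -0.5 + 0.866i, -0.5 - 0.866i)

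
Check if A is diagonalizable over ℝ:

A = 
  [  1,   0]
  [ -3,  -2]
Yes

tr(A) = -1, det(A) = -2
Characteristic polynomial: λ² - tr(A)λ + det(A) = λ² + λ - 2
λ² + λ - 2 = (λ + 2)(λ - 1)
Eigenvalues: 1, -2
λ=-2: alg. mult. = 1, geom. mult. = 2 - rank(A - (-2)I) = 2 - 1 = 1
λ=1: alg. mult. = 1, geom. mult. = 2 - rank(A - (1)I) = 2 - 1 = 1
Sum of geometric multiplicities equals n, so A has n independent eigenvectors.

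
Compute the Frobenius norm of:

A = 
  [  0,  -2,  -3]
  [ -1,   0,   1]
||A||_F = 3.873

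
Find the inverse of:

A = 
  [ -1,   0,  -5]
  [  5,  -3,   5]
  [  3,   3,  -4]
det(A) = (-1)·((-3)(-4) - (5)(3)) - (0)·((5)(-4) - (5)(3)) + (-5)·((5)(3) - (-3)(3))
  = (-1)(-3) - (0)(-35) + (-5)(24)
  = -117
det(A) = -117 ≠ 0, so A is invertible.

Cofactors Cᵢⱼ = (-1)ⁱ⁺ʲ·Mᵢⱼ:
C = 
  [ -3,  35,  24]
  [-15,  19,   3]
  [-15, -20,   3]

adj(A) = Cᵀ:
adj(A) = 
  [ -3, -15, -15]
  [ 35,  19, -20]
  [ 24,   3,   3]

A⁻¹ = (-1/117) · adj(A):
A⁻¹ = 
  [   1/39,    5/39,    5/39]
  [-35/117, -19/117,  20/117]
  [  -8/39,   -1/39,   -1/39]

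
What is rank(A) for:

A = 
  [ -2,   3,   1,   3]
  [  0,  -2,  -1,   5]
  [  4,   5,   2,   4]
rank(A) = 3

Row reduce:
R3 → R3 + (2)·R1
R3 → R3 + (11/2)·R2
REF = 
  [  -2,    3,    1,    3]
  [   0,   -2,   -1,    5]
  [   0,    0, -3/2, 75/2]
Pivot columns: 1, 2, 3 → 3 pivots.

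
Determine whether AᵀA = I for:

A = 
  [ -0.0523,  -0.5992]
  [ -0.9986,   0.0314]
No

AᵀA = 
  [  0.9999,   0]
  [  0,   0.3600]
≠ I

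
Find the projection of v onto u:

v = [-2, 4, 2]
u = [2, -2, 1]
proj_u(v) = [-20/9, 20/9, -10/9]

v·u = (-2)(2) + (4)(-2) + (2)(1) = -10
u·u = (2)² + (-2)² + (1)² = 9
proj_u(v) = (v·u / u·u) × u = (-10/9) × u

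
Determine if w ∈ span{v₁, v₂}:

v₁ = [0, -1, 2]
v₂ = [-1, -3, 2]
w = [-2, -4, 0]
Yes

Form the augmented matrix and row-reduce:
[v₁|v₂|w] = 
  [  0,  -1,  -2]
  [ -1,  -3,  -4]
  [  2,   2,   0]
Swap R1 ↔ R2
R3 → R3 + (2)·R1
R3 → R3 - (4)·R2
REF = 
  [ -1,  -3,  -4]
  [  0,  -1,  -2]
  [  0,   0,   0]

No row of the form [0 0 | nonzero], so the system is consistent. Back-substitution gives c₁ = -2, c₂ = 2: w = (-2)·v₁ + (2)·v₂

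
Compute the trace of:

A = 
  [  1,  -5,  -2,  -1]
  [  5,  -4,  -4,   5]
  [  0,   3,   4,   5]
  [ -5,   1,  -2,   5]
6

tr(A) = 1 + -4 + 4 + 5 = 6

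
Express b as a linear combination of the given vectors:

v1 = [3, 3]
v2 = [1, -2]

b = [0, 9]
c1 = 1, c2 = -3

b = 1·v1 + -3·v2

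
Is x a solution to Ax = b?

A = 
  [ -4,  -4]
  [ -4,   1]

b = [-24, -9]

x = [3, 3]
Yes

Ax = [-24, -9] = b ✓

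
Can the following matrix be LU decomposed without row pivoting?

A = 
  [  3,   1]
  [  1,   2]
Yes.
A[1,1] = 3 ≠ 0, so Gaussian elimination proceeds without a row swap: multiplier ℓ₂₁ = (1)/(3) = 1/3, and U[2,2] = 2 - (1/3)(1) = 5/3.
L = 
  [  1,   0]
  [1/3,   1]
U = 
  [  3,   1]
  [  0, 5/3]
Check row 2 of LU: [(1/3)(3), (1/3)(1) + (5/3)] = [1, 2] = row 2 of A ✓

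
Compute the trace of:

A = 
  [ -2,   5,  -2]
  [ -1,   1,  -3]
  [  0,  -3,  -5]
-6

tr(A) = -2 + 1 + -5 = -6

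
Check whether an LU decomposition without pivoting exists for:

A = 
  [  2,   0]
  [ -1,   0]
Yes.
A[1,1] = 2 ≠ 0, so Gaussian elimination proceeds without a row swap: multiplier ℓ₂₁ = (-1)/(2) = -1/2, and U[2,2] = 0 - (-1/2)(0) = 0.
L = 
  [   1,    0]
  [-1/2,    1]
U = 
  [  2,   0]
  [  0,   0]
Check row 2 of LU: [(-1/2)(2), (-1/2)(0) + 0] = [-1, 0] = row 2 of A ✓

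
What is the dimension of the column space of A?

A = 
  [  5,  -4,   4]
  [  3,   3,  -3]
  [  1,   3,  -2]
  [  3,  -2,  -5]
dim(Col(A)) = 3

Row reduce:
R2 → R2 - (3/5)·R1
R3 → R3 - (1/5)·R1
R4 → R4 - (3/5)·R1
R3 → R3 - (19/27)·R2
R4 → R4 - (2/27)·R2
R4 → R4 + (7)·R3
REF = 
  [    5,    -4,     4]
  [    0,  27/5, -27/5]
  [    0,     0,     1]
  [    0,     0,     0]
Pivot columns: 1, 2, 3 → 3 pivots.
dim(Col(A)) = number of pivot columns = 3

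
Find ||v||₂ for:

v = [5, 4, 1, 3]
7.141

||v||₂ = √((5)² + (4)² + (1)² + (3)²) = √51 = 7.141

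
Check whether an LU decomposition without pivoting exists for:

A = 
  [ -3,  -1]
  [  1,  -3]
Yes.
A[1,1] = -3 ≠ 0, so Gaussian elimination proceeds without a row swap: multiplier ℓ₂₁ = (1)/(-3) = -1/3, and U[2,2] = -3 - (-1/3)(-1) = -10/3.
L = 
  [   1,    0]
  [-1/3,    1]
U = 
  [   -3,    -1]
  [    0, -10/3]
Check row 2 of LU: [(-1/3)(-3), (-1/3)(-1) + (-10/3)] = [1, -3] = row 2 of A ✓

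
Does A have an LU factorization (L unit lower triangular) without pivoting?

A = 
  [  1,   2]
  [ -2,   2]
Yes.
A[1,1] = 1 ≠ 0, so Gaussian elimination proceeds without a row swap: multiplier ℓ₂₁ = (-2)/(1) = -2, and U[2,2] = 2 - (-2)(2) = 6.
L = 
  [  1,   0]
  [ -2,   1]
U = 
  [  1,   2]
  [  0,   6]
Check row 2 of LU: [(-2)(1), (-2)(2) + 6] = [-2, 2] = row 2 of A ✓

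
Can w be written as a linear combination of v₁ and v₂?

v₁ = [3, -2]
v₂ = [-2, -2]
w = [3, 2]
Yes

Form the augmented matrix and row-reduce:
[v₁|v₂|w] = 
  [  3,  -2,   3]
  [ -2,  -2,   2]
R2 → R2 + (2/3)·R1
REF = 
  [    3,    -2,     3]
  [    0, -10/3,     4]

No row of the form [0 0 | nonzero], so the system is consistent. Back-substitution gives c₁ = 1/5, c₂ = -6/5: w = (1/5)·v₁ + (-6/5)·v₂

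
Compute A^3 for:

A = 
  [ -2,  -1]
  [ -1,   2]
A² = A·A:
A²[1,1] = (-2)(-2) + (-1)(-1) = 5
A²[1,2] = (-2)(-1) + (-1)(2) = 0
A²[2,1] = (-1)(-2) + (2)(-1) = 0
A²[2,2] = (-1)(-1) + (2)(2) = 5
A² = 
  [  5,   0]
  [  0,   5]

A^3 = A^2·A:
A^3[1,1] = (5)(-2) + (0)(-1) = -10
A^3[1,2] = (5)(-1) + (0)(2) = -5
A^3[2,1] = (0)(-2) + (5)(-1) = -5
A^3[2,2] = (0)(-1) + (5)(2) = 10
A^3 = 
  [-10,  -5]
  [ -5,  10]

Therefore
A^3 = 
  [-10,  -5]
  [ -5,  10]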